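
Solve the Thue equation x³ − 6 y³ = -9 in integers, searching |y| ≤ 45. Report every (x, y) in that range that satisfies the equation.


The equation is x³ - 6y³ = -9. For fixed y, x³ = 6·y³ − 9, so a solution requires the RHS to be a perfect cube.
Strategy: iterate y from -45 to 45, compute RHS = 6·y³ − 9, and check whether it is a (positive or negative) perfect cube.
Check small values of y:
  y = 0: RHS = -9 is not a perfect cube.
  y = 1: RHS = -3 is not a perfect cube.
  y = -1: RHS = -15 is not a perfect cube.
  y = 2: RHS = 39 is not a perfect cube.
  y = -2: RHS = -57 is not a perfect cube.
  y = 3: RHS = 153 is not a perfect cube.
  y = -3: RHS = -171 is not a perfect cube.
Continuing the search up to |y| = 45 finds no solutions either.
No (x, y) in the scanned range satisfies the equation.

No integer solutions with |y| ≤ 45.


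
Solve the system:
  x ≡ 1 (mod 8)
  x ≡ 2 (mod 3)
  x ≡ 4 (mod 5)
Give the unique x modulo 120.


Moduli 8, 3, 5 are pairwise coprime; by CRT there is a unique solution modulo M = 8 · 3 · 5 = 120.
Solve pairwise, accumulating the modulus:
  Start with x ≡ 1 (mod 8).
  Combine with x ≡ 2 (mod 3): since gcd(8, 3) = 1, we get a unique residue mod 24.
    Write x = 1 + 8·t and substitute into x ≡ 2 (mod 3): 8·t ≡ 2 − 1 = 1 (mod 3).
    Reduce coefficients mod 3: 2·t ≡ 1 (mod 3).
    The inverse of 2 mod 3 is 2 (since 2·2 = 4 = 1·3 + 1), so t ≡ 2·1 = 2 ≡ 2 (mod 3).
    Then x = 1 + 8·2 = 17, valid modulo lcm(8, 3) = 24: x ≡ 17 (mod 24).
  Combine with x ≡ 4 (mod 5): since gcd(24, 5) = 1, we get a unique residue mod 120.
    Write x = 17 + 24·t and substitute into x ≡ 4 (mod 5): 24·t ≡ 4 − 17 = -13 (mod 5).
    Reduce coefficients mod 5: 4·t ≡ 2 (mod 5).
    The inverse of 4 mod 5 is 4 (since 4·4 = 16 = 3·5 + 1), so t ≡ 4·2 = 8 ≡ 3 (mod 5).
    Then x = 17 + 24·3 = 89, valid modulo lcm(24, 5) = 120: x ≡ 89 (mod 120).
Verify: 89 mod 8 = 1 ✓, 89 mod 3 = 2 ✓, 89 mod 5 = 4 ✓.

x ≡ 89 (mod 120).


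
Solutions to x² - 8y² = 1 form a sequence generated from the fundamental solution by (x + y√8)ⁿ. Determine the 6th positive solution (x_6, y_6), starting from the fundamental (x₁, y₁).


Step 1: Find the fundamental solution (x₁, y₁) of x² - 8y² = 1.
  Expand √8 as a continued fraction. a₀ = ⌊√8⌋ = 2; iterate m_{k+1} = d_k·a_k − m_k, d_{k+1} = (8 − m_{k+1}²)/d_k, a_{k+1} = ⌊(a₀ + m_{k+1})/d_{k+1}⌋ (starting m₀ = 0, d₀ = 1), with convergents p_k = a_k·p_{k-1} + p_{k-2}, q_k = a_k·q_{k-1} + q_{k-2} (p₋₁ = 1, q₋₁ = 0):
  k = 0: a₀ = 2; p₀/q₀ = 2/1; p₀² − 8·q₀² = 4 − 8 = -4.
  k = 1: m = 2, d = 4, a = ⌊(2 + 2)/4⌋ = 1; p/q = (1·2 + 1)/(1·1 + 0) = 3/1; p² − 8·q² = 9 − 8 = 1.
  The first convergent with p² − 8·q² = 1 gives the fundamental solution (x₁, y₁) = (3, 1).
Step 2: Apply the recurrence (x_{n+1}, y_{n+1}) = (x₁x_n + 8y₁y_n, x₁y_n + y₁x_n) repeatedly.
  From (x_1, y_1) = (3, 1): x_2 = 3·3 + 8·1·1 = 17; y_2 = 3·1 + 1·3 = 6.
  From (x_2, y_2) = (17, 6): x_3 = 3·17 + 8·1·6 = 99; y_3 = 3·6 + 1·17 = 35.
  From (x_3, y_3) = (99, 35): x_4 = 3·99 + 8·1·35 = 577; y_4 = 3·35 + 1·99 = 204.
  From (x_4, y_4) = (577, 204): x_5 = 3·577 + 8·1·204 = 3363; y_5 = 3·204 + 1·577 = 1189.
  From (x_5, y_5) = (3363, 1189): x_6 = 3·3363 + 8·1·1189 = 19601; y_6 = 3·1189 + 1·3363 = 6930.
Step 3: Verify x_6² - 8·y_6² = 384199201 - 384199200 = 1 (should be 1). ✓

(x_1, y_1) = (3, 1); (x_6, y_6) = (19601, 6930).


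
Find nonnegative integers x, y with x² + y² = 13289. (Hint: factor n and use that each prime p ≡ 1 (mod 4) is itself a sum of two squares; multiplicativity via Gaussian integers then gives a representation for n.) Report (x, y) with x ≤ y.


Step 1: Factor n = 13289 = 97 · 137.
Step 2: Check the mod-4 condition on each prime factor: 97 ≡ 1 (mod 4), exponent 1; 137 ≡ 1 (mod 4), exponent 1.
All primes ≡ 3 (mod 4) appear to even exponent (or don't appear), so by the two-squares theorem n IS expressible as a sum of two squares.
Step 3: Build a representation. Here n = 97 · 137 is a product of primes ≡ 1 (mod 4). Each prime p ≡ 1 (mod 4) is itself a sum of two squares; find a² by testing p − a² for a perfect square:
  97: 97 − 1² = 96, 97 − 2² = 93, 97 − 3² = 88, 97 − 4² = 81 = 9² ⇒ 97 = 4² + 9².
  137: 137 − 1² = 136, 137 − 2² = 133, 137 − 3² = 128, 137 − 4² = 121 = 11² ⇒ 137 = 4² + 11².
  Combine using the Brahmagupta–Fibonacci identity (a² + b²)(c² + d²) = (ac − bd)² + (ad + bc)² = (ac + bd)² + (ad − bc)²:
  97 · 137 = 13289: from (4² + 9²)(4² + 11²), take (4·4 − 9·11, 4·11 + 9·4) = (16 − 99, 44 + 36) = (-83, 80); dropping signs (only squares matter) gives (83, 80); check 83² + 80² = 6889 + 6400 = 13289 ✓.
Step 4: Order so x ≤ y and verify: 80² + 83² = 6400 + 6889 = 13289 = n. ✓

n = 13289 = 80² + 83² (one valid representation with x ≤ y).


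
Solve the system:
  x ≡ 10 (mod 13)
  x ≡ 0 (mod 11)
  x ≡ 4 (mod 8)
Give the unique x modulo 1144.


Moduli 13, 11, 8 are pairwise coprime; by CRT there is a unique solution modulo M = 13 · 11 · 8 = 1144.
Solve pairwise, accumulating the modulus:
  Start with x ≡ 10 (mod 13).
  Combine with x ≡ 0 (mod 11): since gcd(13, 11) = 1, we get a unique residue mod 143.
    Write x = 10 + 13·t and substitute into x ≡ 0 (mod 11): 13·t ≡ 0 − 10 = -10 (mod 11).
    Reduce coefficients mod 11: 2·t ≡ 1 (mod 11).
    The inverse of 2 mod 11 is 6 (since 2·6 = 12 = 1·11 + 1), so t ≡ 6·1 = 6 ≡ 6 (mod 11).
    Then x = 10 + 13·6 = 88, valid modulo lcm(13, 11) = 143: x ≡ 88 (mod 143).
  Combine with x ≡ 4 (mod 8): since gcd(143, 8) = 1, we get a unique residue mod 1144.
    Write x = 88 + 143·t and substitute into x ≡ 4 (mod 8): 143·t ≡ 4 − 88 = -84 (mod 8).
    Reduce coefficients mod 8: 7·t ≡ 4 (mod 8).
    The inverse of 7 mod 8 is 7 (since 7·7 = 49 = 6·8 + 1), so t ≡ 7·4 = 28 ≡ 4 (mod 8).
    Then x = 88 + 143·4 = 660, valid modulo lcm(143, 8) = 1144: x ≡ 660 (mod 1144).
Verify: 660 mod 13 = 10 ✓, 660 mod 11 = 0 ✓, 660 mod 8 = 4 ✓.

x ≡ 660 (mod 1144).


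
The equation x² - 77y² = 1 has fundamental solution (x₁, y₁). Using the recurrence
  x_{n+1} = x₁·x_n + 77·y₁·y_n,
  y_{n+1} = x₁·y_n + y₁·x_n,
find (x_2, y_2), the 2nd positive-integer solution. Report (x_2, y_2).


Step 1: Find the fundamental solution (x₁, y₁) of x² - 77y² = 1.
  Expand √77 as a continued fraction. a₀ = ⌊√77⌋ = 8; iterate m_{k+1} = d_k·a_k − m_k, d_{k+1} = (77 − m_{k+1}²)/d_k, a_{k+1} = ⌊(a₀ + m_{k+1})/d_{k+1}⌋ (starting m₀ = 0, d₀ = 1), with convergents p_k = a_k·p_{k-1} + p_{k-2}, q_k = a_k·q_{k-1} + q_{k-2} (p₋₁ = 1, q₋₁ = 0):
  k = 0: a₀ = 8; p₀/q₀ = 8/1; p₀² − 77·q₀² = 64 − 77 = -13.
  k = 1: m = 8, d = 13, a = ⌊(8 + 8)/13⌋ = 1; p/q = (1·8 + 1)/(1·1 + 0) = 9/1; p² − 77·q² = 81 − 77 = 4.
  k = 2: m = 5, d = 4, a = ⌊(8 + 5)/4⌋ = 3; p/q = (3·9 + 8)/(3·1 + 1) = 35/4; p² − 77·q² = 1225 − 1232 = -7.
  k = 3: m = 7, d = 7, a = ⌊(8 + 7)/7⌋ = 2; p/q = (2·35 + 9)/(2·4 + 1) = 79/9; p² − 77·q² = 6241 − 6237 = 4.
  k = 4: m = 7, d = 4, a = ⌊(8 + 7)/4⌋ = 3; p/q = (3·79 + 35)/(3·9 + 4) = 272/31; p² − 77·q² = 73984 − 73997 = -13.
  k = 5: m = 5, d = 13, a = ⌊(8 + 5)/13⌋ = 1; p/q = (1·272 + 79)/(1·31 + 9) = 351/40; p² − 77·q² = 123201 − 123200 = 1.
  The first convergent with p² − 77·q² = 1 gives the fundamental solution (x₁, y₁) = (351, 40).
Step 2: Apply the recurrence (x_{n+1}, y_{n+1}) = (x₁x_n + 77y₁y_n, x₁y_n + y₁x_n) repeatedly.
  From (x_1, y_1) = (351, 40): x_2 = 351·351 + 77·40·40 = 246401; y_2 = 351·40 + 40·351 = 28080.
Step 3: Verify x_2² - 77·y_2² = 60713452801 - 60713452800 = 1 (should be 1). ✓

(x_1, y_1) = (351, 40); (x_2, y_2) = (246401, 28080).


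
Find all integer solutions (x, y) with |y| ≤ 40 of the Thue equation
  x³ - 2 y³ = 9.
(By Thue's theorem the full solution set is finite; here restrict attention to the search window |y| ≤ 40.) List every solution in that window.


The equation is x³ - 2y³ = 9. For fixed y, x³ = 2·y³ + 9, so a solution requires the RHS to be a perfect cube.
Strategy: iterate y from -40 to 40, compute RHS = 2·y³ + 9, and check whether it is a (positive or negative) perfect cube.
Check small values of y:
  y = 0: RHS = 9 is not a perfect cube.
  y = 1: RHS = 11 is not a perfect cube.
  y = -1: RHS = 7 is not a perfect cube.
  y = 2: RHS = 25 is not a perfect cube.
  y = -2: RHS = -7 is not a perfect cube.
  y = 3: RHS = 63 is not a perfect cube.
  y = -3: RHS = -45 is not a perfect cube.
Continuing the search up to |y| = 40 finds no solutions either.
No (x, y) in the scanned range satisfies the equation.

No integer solutions with |y| ≤ 40.


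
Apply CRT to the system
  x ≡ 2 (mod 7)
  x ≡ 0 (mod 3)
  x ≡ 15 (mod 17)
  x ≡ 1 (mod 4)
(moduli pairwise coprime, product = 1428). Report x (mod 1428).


Product of moduli M = 7 · 3 · 17 · 4 = 1428.
Merge one congruence at a time:
  Start: x ≡ 2 (mod 7).
  Combine with x ≡ 0 (mod 3); new modulus lcm = 21.
    Write x = 2 + 7·t and substitute into x ≡ 0 (mod 3): 7·t ≡ 0 − 2 = -2 (mod 3).
    Reduce coefficients mod 3: 1·t ≡ 1 (mod 3).
    So t ≡ 1 (mod 3).
    Then x = 2 + 7·1 = 9, valid modulo lcm(7, 3) = 21: x ≡ 9 (mod 21).
  Combine with x ≡ 15 (mod 17); new modulus lcm = 357.
    Write x = 9 + 21·t and substitute into x ≡ 15 (mod 17): 21·t ≡ 15 − 9 = 6 (mod 17).
    Reduce coefficients mod 17: 4·t ≡ 6 (mod 17).
    The inverse of 4 mod 17 is 13 (since 4·13 = 52 = 3·17 + 1), so t ≡ 13·6 = 78 ≡ 10 (mod 17).
    Then x = 9 + 21·10 = 219, valid modulo lcm(21, 17) = 357: x ≡ 219 (mod 357).
  Combine with x ≡ 1 (mod 4); new modulus lcm = 1428.
    Write x = 219 + 357·t and substitute into x ≡ 1 (mod 4): 357·t ≡ 1 − 219 = -218 (mod 4).
    Reduce coefficients mod 4: 1·t ≡ 2 (mod 4).
    So t ≡ 2 (mod 4).
    Then x = 219 + 357·2 = 933, valid modulo lcm(357, 4) = 1428: x ≡ 933 (mod 1428).
Verify against each original: 933 mod 7 = 2, 933 mod 3 = 0, 933 mod 17 = 15, 933 mod 4 = 1.

x ≡ 933 (mod 1428).


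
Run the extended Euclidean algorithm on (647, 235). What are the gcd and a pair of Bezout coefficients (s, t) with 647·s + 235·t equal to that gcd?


Euclidean algorithm on (647, 235) — divide until remainder is 0:
  647 = 2 · 235 + 177
  235 = 1 · 177 + 58
  177 = 3 · 58 + 3
  58 = 19 · 3 + 1
  3 = 3 · 1 + 0
gcd(647, 235) = 1.
Track Bezout coefficients alongside the remainders: start with r₀ = 647 = a·1 + b·0 (s = 1, t = 0) and r₁ = 235 = a·0 + b·1 (s = 0, t = 1); each new remainder r_{k+1} = r_{k-1} − q_k·r_k inherits s_{k+1} = s_{k-1} − q_k·s_k, t_{k+1} = t_{k-1} − q_k·t_k, so r_k = a·s_k + b·t_k at every step:
  q = 2: r = 177, s = 1 − 2·0 = 1, t = 0 − 2·1 = -2  (check: 647·1 + 235·(-2) = 177)
  q = 1: r = 58, s = 0 − 1·1 = -1, t = 1 − 1·(-2) = 3  (check: 647·(-1) + 235·3 = 58)
  q = 3: r = 3, s = 1 − 3·(-1) = 4, t = -2 − 3·3 = -11  (check: 647·4 + 235·(-11) = 3)
  q = 19: r = 1, s = -1 − 19·4 = -77, t = 3 − 19·(-11) = 212  (check: 647·(-77) + 235·212 = 1)
The row with r = 1 (the gcd) gives the Bezout coefficients s = -77, t = 212.
Result: 647 · (-77) + 235 · (212) = 1.

gcd(647, 235) = 1; s = -77, t = 212 (check: 647·(-77) + 235·212 = 1).


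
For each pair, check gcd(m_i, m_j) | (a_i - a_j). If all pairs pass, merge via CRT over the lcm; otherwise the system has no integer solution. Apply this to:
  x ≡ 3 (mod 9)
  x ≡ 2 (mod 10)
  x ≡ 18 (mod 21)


Moduli 9, 10, 21 are not pairwise coprime, so CRT works modulo lcm(m_i) when all pairwise compatibility conditions hold.
Pairwise compatibility: gcd(m_i, m_j) must divide a_i - a_j for every pair.
Merge one congruence at a time:
  Start: x ≡ 3 (mod 9).
  Combine with x ≡ 2 (mod 10): gcd(9, 10) = 1; 2 - 3 = -1, which IS divisible by 1, so compatible.
    Write x = 3 + 9·t and substitute into x ≡ 2 (mod 10): 9·t ≡ 2 − 3 = -1 (mod 10).
    Reduce coefficients mod 10: 9·t ≡ 9 (mod 10).
    The inverse of 9 mod 10 is 9 (since 9·9 = 81 = 8·10 + 1), so t ≡ 9·9 = 81 ≡ 1 (mod 10).
    Then x = 3 + 9·1 = 12, valid modulo lcm(9, 10) = 90: x ≡ 12 (mod 90).
  Combine with x ≡ 18 (mod 21): gcd(90, 21) = 3; 18 - 12 = 6, which IS divisible by 3, so compatible.
    Write x = 12 + 90·t and substitute into x ≡ 18 (mod 21): 90·t ≡ 18 − 12 = 6 (mod 21).
    Divide the congruence (and modulus) by g = 3: 30·t ≡ 2 (mod 7).
    Reduce coefficients mod 7: 2·t ≡ 2 (mod 7).
    The inverse of 2 mod 7 is 4 (since 2·4 = 8 = 1·7 + 1), so t ≡ 4·2 = 8 ≡ 1 (mod 7).
    Then x = 12 + 90·1 = 102, valid modulo lcm(90, 21) = 630: x ≡ 102 (mod 630).
Verify: 102 mod 9 = 3, 102 mod 10 = 2, 102 mod 21 = 18.

x ≡ 102 (mod 630).


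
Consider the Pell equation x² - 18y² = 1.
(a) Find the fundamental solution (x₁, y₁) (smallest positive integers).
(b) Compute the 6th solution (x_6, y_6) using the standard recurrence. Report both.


Step 1: Find the fundamental solution (x₁, y₁) of x² - 18y² = 1.
  Expand √18 as a continued fraction. a₀ = ⌊√18⌋ = 4; iterate m_{k+1} = d_k·a_k − m_k, d_{k+1} = (18 − m_{k+1}²)/d_k, a_{k+1} = ⌊(a₀ + m_{k+1})/d_{k+1}⌋ (starting m₀ = 0, d₀ = 1), with convergents p_k = a_k·p_{k-1} + p_{k-2}, q_k = a_k·q_{k-1} + q_{k-2} (p₋₁ = 1, q₋₁ = 0):
  k = 0: a₀ = 4; p₀/q₀ = 4/1; p₀² − 18·q₀² = 16 − 18 = -2.
  k = 1: m = 4, d = 2, a = ⌊(4 + 4)/2⌋ = 4; p/q = (4·4 + 1)/(4·1 + 0) = 17/4; p² − 18·q² = 289 − 288 = 1.
  The first convergent with p² − 18·q² = 1 gives the fundamental solution (x₁, y₁) = (17, 4).
Step 2: Apply the recurrence (x_{n+1}, y_{n+1}) = (x₁x_n + 18y₁y_n, x₁y_n + y₁x_n) repeatedly.
  From (x_1, y_1) = (17, 4): x_2 = 17·17 + 18·4·4 = 577; y_2 = 17·4 + 4·17 = 136.
  From (x_2, y_2) = (577, 136): x_3 = 17·577 + 18·4·136 = 19601; y_3 = 17·136 + 4·577 = 4620.
  From (x_3, y_3) = (19601, 4620): x_4 = 17·19601 + 18·4·4620 = 665857; y_4 = 17·4620 + 4·19601 = 156944.
  From (x_4, y_4) = (665857, 156944): x_5 = 17·665857 + 18·4·156944 = 22619537; y_5 = 17·156944 + 4·665857 = 5331476.
  From (x_5, y_5) = (22619537, 5331476): x_6 = 17·22619537 + 18·4·5331476 = 768398401; y_6 = 17·5331476 + 4·22619537 = 181113240.
Step 3: Verify x_6² - 18·y_6² = 590436102659356801 - 590436102659356800 = 1 (should be 1). ✓

(x_1, y_1) = (17, 4); (x_6, y_6) = (768398401, 181113240).


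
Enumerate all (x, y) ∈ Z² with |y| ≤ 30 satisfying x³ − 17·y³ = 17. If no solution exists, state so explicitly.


The equation is x³ - 17y³ = 17. For fixed y, x³ = 17·y³ + 17, so a solution requires the RHS to be a perfect cube.
Strategy: iterate y from -30 to 30, compute RHS = 17·y³ + 17, and check whether it is a (positive or negative) perfect cube.
Check small values of y:
  y = 0: RHS = 17 is not a perfect cube.
  y = 1: RHS = 34 is not a perfect cube.
  y = -1: RHS = 0 = (0)³ ⇒ x = 0 works.
  y = 2: RHS = 153 is not a perfect cube.
  y = -2: RHS = -119 is not a perfect cube.
  y = 3: RHS = 476 is not a perfect cube.
  y = -3: RHS = -442 is not a perfect cube.
Continuing the search up to |y| = 30 finds no further solutions beyond those listed.
Collected solutions: (0, -1).

Solutions (with |y| ≤ 30): (0, -1).


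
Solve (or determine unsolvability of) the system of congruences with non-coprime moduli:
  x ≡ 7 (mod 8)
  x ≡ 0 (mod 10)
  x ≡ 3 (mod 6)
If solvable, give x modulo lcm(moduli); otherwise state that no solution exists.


Moduli 8, 10, 6 are not pairwise coprime, so CRT works modulo lcm(m_i) when all pairwise compatibility conditions hold.
Pairwise compatibility: gcd(m_i, m_j) must divide a_i - a_j for every pair.
Merge one congruence at a time:
  Start: x ≡ 7 (mod 8).
  Combine with x ≡ 0 (mod 10): gcd(8, 10) = 2, and 0 - 7 = -7 is NOT divisible by 2.
    ⇒ system is inconsistent (no integer solution).

No solution (the system is inconsistent).


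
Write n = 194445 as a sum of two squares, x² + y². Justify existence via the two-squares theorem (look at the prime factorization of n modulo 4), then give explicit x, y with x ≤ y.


Step 1: Factor n = 194445 = 3^2 · 5 · 29 · 149.
Step 2: Check the mod-4 condition on each prime factor: 3 ≡ 3 (mod 4), exponent 2 (must be even); 5 ≡ 1 (mod 4), exponent 1; 29 ≡ 1 (mod 4), exponent 1; 149 ≡ 1 (mod 4), exponent 1.
All primes ≡ 3 (mod 4) appear to even exponent (or don't appear), so by the two-squares theorem n IS expressible as a sum of two squares.
Step 3: Build a representation. Group n = k² · m with k = 3 and m = 5 · 29 · 149 = 21605 (a product of primes ≡ 1 (mod 4)); a representation of m scales to one of n via (k·x)² + (k·y)² = k²(x² + y²). Each prime p ≡ 1 (mod 4) is itself a sum of two squares; find a² by testing p − a² for a perfect square:
  5: 5 − 1² = 4 = 2² ⇒ 5 = 1² + 2².
  29: 29 − 1² = 28, 29 − 2² = 25 = 5² ⇒ 29 = 2² + 5².
  149: 149 − 1² = 148, 149 − 2² = 145, 149 − 3² = 140, 149 − 4² = 133, 149 − 5² = 124, 149 − 6² = 113, 149 − 7² = 100 = 10² ⇒ 149 = 7² + 10².
  Combine using the Brahmagupta–Fibonacci identity (a² + b²)(c² + d²) = (ac − bd)² + (ad + bc)² = (ac + bd)² + (ad − bc)²:
  5 · 29 = 145: from (1² + 2²)(2² + 5²), take (1·2 − 2·5, 1·5 + 2·2) = (2 − 10, 5 + 4) = (-8, 9); dropping signs (only squares matter) gives (8, 9); check 8² + 9² = 64 + 81 = 145 ✓.
  145 · 149 = 21605: from (8² + 9²)(7² + 10²), take (8·7 − 9·10, 8·10 + 9·7) = (56 − 90, 80 + 63) = (-34, 143); dropping signs (only squares matter) gives (34, 143); check 34² + 143² = 1156 + 20449 = 21605 ✓.
  Scale by k = 3: (3·34, 3·143) = (102, 429).
Step 4: Order so x ≤ y and verify: 102² + 429² = 10404 + 184041 = 194445 = n. ✓

n = 194445 = 102² + 429² (one valid representation with x ≤ y).


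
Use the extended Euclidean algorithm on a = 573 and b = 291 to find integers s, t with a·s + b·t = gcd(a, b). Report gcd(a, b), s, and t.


Euclidean algorithm on (573, 291) — divide until remainder is 0:
  573 = 1 · 291 + 282
  291 = 1 · 282 + 9
  282 = 31 · 9 + 3
  9 = 3 · 3 + 0
gcd(573, 291) = 3.
Track Bezout coefficients alongside the remainders: start with r₀ = 573 = a·1 + b·0 (s = 1, t = 0) and r₁ = 291 = a·0 + b·1 (s = 0, t = 1); each new remainder r_{k+1} = r_{k-1} − q_k·r_k inherits s_{k+1} = s_{k-1} − q_k·s_k, t_{k+1} = t_{k-1} − q_k·t_k, so r_k = a·s_k + b·t_k at every step:
  q = 1: r = 282, s = 1 − 1·0 = 1, t = 0 − 1·1 = -1  (check: 573·1 + 291·(-1) = 282)
  q = 1: r = 9, s = 0 − 1·1 = -1, t = 1 − 1·(-1) = 2  (check: 573·(-1) + 291·2 = 9)
  q = 31: r = 3, s = 1 − 31·(-1) = 32, t = -1 − 31·2 = -63  (check: 573·32 + 291·(-63) = 3)
The row with r = 3 (the gcd) gives the Bezout coefficients s = 32, t = -63.
Result: 573 · (32) + 291 · (-63) = 3.

gcd(573, 291) = 3; s = 32, t = -63 (check: 573·32 + 291·(-63) = 3).


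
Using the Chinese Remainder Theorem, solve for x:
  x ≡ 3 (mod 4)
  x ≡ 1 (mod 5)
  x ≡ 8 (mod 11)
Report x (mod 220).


Moduli 4, 5, 11 are pairwise coprime; by CRT there is a unique solution modulo M = 4 · 5 · 11 = 220.
Solve pairwise, accumulating the modulus:
  Start with x ≡ 3 (mod 4).
  Combine with x ≡ 1 (mod 5): since gcd(4, 5) = 1, we get a unique residue mod 20.
    Write x = 3 + 4·t and substitute into x ≡ 1 (mod 5): 4·t ≡ 1 − 3 = -2 (mod 5).
    Reduce coefficients mod 5: 4·t ≡ 3 (mod 5).
    The inverse of 4 mod 5 is 4 (since 4·4 = 16 = 3·5 + 1), so t ≡ 4·3 = 12 ≡ 2 (mod 5).
    Then x = 3 + 4·2 = 11, valid modulo lcm(4, 5) = 20: x ≡ 11 (mod 20).
  Combine with x ≡ 8 (mod 11): since gcd(20, 11) = 1, we get a unique residue mod 220.
    Write x = 11 + 20·t and substitute into x ≡ 8 (mod 11): 20·t ≡ 8 − 11 = -3 (mod 11).
    Reduce coefficients mod 11: 9·t ≡ 8 (mod 11).
    The inverse of 9 mod 11 is 5 (since 9·5 = 45 = 4·11 + 1), so t ≡ 5·8 = 40 ≡ 7 (mod 11).
    Then x = 11 + 20·7 = 151, valid modulo lcm(20, 11) = 220: x ≡ 151 (mod 220).
Verify: 151 mod 4 = 3 ✓, 151 mod 5 = 1 ✓, 151 mod 11 = 8 ✓.

x ≡ 151 (mod 220).


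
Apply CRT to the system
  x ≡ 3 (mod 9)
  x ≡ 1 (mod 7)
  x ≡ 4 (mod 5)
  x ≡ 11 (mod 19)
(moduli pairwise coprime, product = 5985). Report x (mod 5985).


Product of moduli M = 9 · 7 · 5 · 19 = 5985.
Merge one congruence at a time:
  Start: x ≡ 3 (mod 9).
  Combine with x ≡ 1 (mod 7); new modulus lcm = 63.
    Write x = 3 + 9·t and substitute into x ≡ 1 (mod 7): 9·t ≡ 1 − 3 = -2 (mod 7).
    Reduce coefficients mod 7: 2·t ≡ 5 (mod 7).
    The inverse of 2 mod 7 is 4 (since 2·4 = 8 = 1·7 + 1), so t ≡ 4·5 = 20 ≡ 6 (mod 7).
    Then x = 3 + 9·6 = 57, valid modulo lcm(9, 7) = 63: x ≡ 57 (mod 63).
  Combine with x ≡ 4 (mod 5); new modulus lcm = 315.
    Write x = 57 + 63·t and substitute into x ≡ 4 (mod 5): 63·t ≡ 4 − 57 = -53 (mod 5).
    Reduce coefficients mod 5: 3·t ≡ 2 (mod 5).
    The inverse of 3 mod 5 is 2 (since 3·2 = 6 = 1·5 + 1), so t ≡ 2·2 = 4 ≡ 4 (mod 5).
    Then x = 57 + 63·4 = 309, valid modulo lcm(63, 5) = 315: x ≡ 309 (mod 315).
  Combine with x ≡ 11 (mod 19); new modulus lcm = 5985.
    Write x = 309 + 315·t and substitute into x ≡ 11 (mod 19): 315·t ≡ 11 − 309 = -298 (mod 19).
    Reduce coefficients mod 19: 11·t ≡ 6 (mod 19).
    The inverse of 11 mod 19 is 7 (since 11·7 = 77 = 4·19 + 1), so t ≡ 7·6 = 42 ≡ 4 (mod 19).
    Then x = 309 + 315·4 = 1569, valid modulo lcm(315, 19) = 5985: x ≡ 1569 (mod 5985).
Verify against each original: 1569 mod 9 = 3, 1569 mod 7 = 1, 1569 mod 5 = 4, 1569 mod 19 = 11.

x ≡ 1569 (mod 5985).


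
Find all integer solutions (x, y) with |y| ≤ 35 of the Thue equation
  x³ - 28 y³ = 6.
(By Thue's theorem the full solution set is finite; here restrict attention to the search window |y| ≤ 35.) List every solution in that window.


The equation is x³ - 28y³ = 6. For fixed y, x³ = 28·y³ + 6, so a solution requires the RHS to be a perfect cube.
Strategy: iterate y from -35 to 35, compute RHS = 28·y³ + 6, and check whether it is a (positive or negative) perfect cube.
Check small values of y:
  y = 0: RHS = 6 is not a perfect cube.
  y = 1: RHS = 34 is not a perfect cube.
  y = -1: RHS = -22 is not a perfect cube.
  y = 2: RHS = 230 is not a perfect cube.
  y = -2: RHS = -218 is not a perfect cube.
  y = 3: RHS = 762 is not a perfect cube.
  y = -3: RHS = -750 is not a perfect cube.
Continuing the search up to |y| = 35 finds no solutions either.
No (x, y) in the scanned range satisfies the equation.

No integer solutions with |y| ≤ 35.


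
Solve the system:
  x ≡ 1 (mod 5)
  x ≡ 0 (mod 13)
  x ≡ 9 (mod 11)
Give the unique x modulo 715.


Moduli 5, 13, 11 are pairwise coprime; by CRT there is a unique solution modulo M = 5 · 13 · 11 = 715.
Solve pairwise, accumulating the modulus:
  Start with x ≡ 1 (mod 5).
  Combine with x ≡ 0 (mod 13): since gcd(5, 13) = 1, we get a unique residue mod 65.
    Write x = 1 + 5·t and substitute into x ≡ 0 (mod 13): 5·t ≡ 0 − 1 = -1 (mod 13).
    Reduce coefficients mod 13: 5·t ≡ 12 (mod 13).
    The inverse of 5 mod 13 is 8 (since 5·8 = 40 = 3·13 + 1), so t ≡ 8·12 = 96 ≡ 5 (mod 13).
    Then x = 1 + 5·5 = 26, valid modulo lcm(5, 13) = 65: x ≡ 26 (mod 65).
  Combine with x ≡ 9 (mod 11): since gcd(65, 11) = 1, we get a unique residue mod 715.
    Write x = 26 + 65·t and substitute into x ≡ 9 (mod 11): 65·t ≡ 9 − 26 = -17 (mod 11).
    Reduce coefficients mod 11: 10·t ≡ 5 (mod 11).
    The inverse of 10 mod 11 is 10 (since 10·10 = 100 = 9·11 + 1), so t ≡ 10·5 = 50 ≡ 6 (mod 11).
    Then x = 26 + 65·6 = 416, valid modulo lcm(65, 11) = 715: x ≡ 416 (mod 715).
Verify: 416 mod 5 = 1 ✓, 416 mod 13 = 0 ✓, 416 mod 11 = 9 ✓.

x ≡ 416 (mod 715).


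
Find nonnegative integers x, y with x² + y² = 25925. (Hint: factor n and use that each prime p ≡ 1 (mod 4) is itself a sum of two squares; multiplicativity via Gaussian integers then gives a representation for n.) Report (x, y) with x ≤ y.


Step 1: Factor n = 25925 = 5^2 · 17 · 61.
Step 2: Check the mod-4 condition on each prime factor: 5 ≡ 1 (mod 4), exponent 2; 17 ≡ 1 (mod 4), exponent 1; 61 ≡ 1 (mod 4), exponent 1.
All primes ≡ 3 (mod 4) appear to even exponent (or don't appear), so by the two-squares theorem n IS expressible as a sum of two squares.
Step 3: Build a representation. Group n = k² · m with k = 5 and m = 17 · 61 = 1037 (a product of primes ≡ 1 (mod 4)); a representation of m scales to one of n via (k·x)² + (k·y)² = k²(x² + y²). Each prime p ≡ 1 (mod 4) is itself a sum of two squares; find a² by testing p − a² for a perfect square:
  17: 17 − 1² = 16 = 4² ⇒ 17 = 1² + 4².
  61: 61 − 1² = 60, 61 − 2² = 57, 61 − 3² = 52, 61 − 4² = 45, 61 − 5² = 36 = 6² ⇒ 61 = 5² + 6².
  Combine using the Brahmagupta–Fibonacci identity (a² + b²)(c² + d²) = (ac − bd)² + (ad + bc)² = (ac + bd)² + (ad − bc)²:
  17 · 61 = 1037: from (1² + 4²)(5² + 6²), take (1·5 − 4·6, 1·6 + 4·5) = (5 − 24, 6 + 20) = (-19, 26); dropping signs (only squares matter) gives (19, 26); check 19² + 26² = 361 + 676 = 1037 ✓.
  Scale by k = 5: (5·19, 5·26) = (95, 130).
Step 4: Order so x ≤ y and verify: 95² + 130² = 9025 + 16900 = 25925 = n. ✓

n = 25925 = 95² + 130² (one valid representation with x ≤ y).


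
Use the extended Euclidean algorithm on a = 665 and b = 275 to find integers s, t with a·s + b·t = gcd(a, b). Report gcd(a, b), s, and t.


Euclidean algorithm on (665, 275) — divide until remainder is 0:
  665 = 2 · 275 + 115
  275 = 2 · 115 + 45
  115 = 2 · 45 + 25
  45 = 1 · 25 + 20
  25 = 1 · 20 + 5
  20 = 4 · 5 + 0
gcd(665, 275) = 5.
Track Bezout coefficients alongside the remainders: start with r₀ = 665 = a·1 + b·0 (s = 1, t = 0) and r₁ = 275 = a·0 + b·1 (s = 0, t = 1); each new remainder r_{k+1} = r_{k-1} − q_k·r_k inherits s_{k+1} = s_{k-1} − q_k·s_k, t_{k+1} = t_{k-1} − q_k·t_k, so r_k = a·s_k + b·t_k at every step:
  q = 2: r = 115, s = 1 − 2·0 = 1, t = 0 − 2·1 = -2  (check: 665·1 + 275·(-2) = 115)
  q = 2: r = 45, s = 0 − 2·1 = -2, t = 1 − 2·(-2) = 5  (check: 665·(-2) + 275·5 = 45)
  q = 2: r = 25, s = 1 − 2·(-2) = 5, t = -2 − 2·5 = -12  (check: 665·5 + 275·(-12) = 25)
  q = 1: r = 20, s = -2 − 1·5 = -7, t = 5 − 1·(-12) = 17  (check: 665·(-7) + 275·17 = 20)
  q = 1: r = 5, s = 5 − 1·(-7) = 12, t = -12 − 1·17 = -29  (check: 665·12 + 275·(-29) = 5)
The row with r = 5 (the gcd) gives the Bezout coefficients s = 12, t = -29.
Result: 665 · (12) + 275 · (-29) = 5.

gcd(665, 275) = 5; s = 12, t = -29 (check: 665·12 + 275·(-29) = 5).


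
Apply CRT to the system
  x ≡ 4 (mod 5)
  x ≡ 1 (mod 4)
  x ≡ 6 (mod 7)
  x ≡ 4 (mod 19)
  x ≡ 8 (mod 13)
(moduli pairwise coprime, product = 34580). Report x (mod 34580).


Product of moduli M = 5 · 4 · 7 · 19 · 13 = 34580.
Merge one congruence at a time:
  Start: x ≡ 4 (mod 5).
  Combine with x ≡ 1 (mod 4); new modulus lcm = 20.
    Write x = 4 + 5·t and substitute into x ≡ 1 (mod 4): 5·t ≡ 1 − 4 = -3 (mod 4).
    Reduce coefficients mod 4: 1·t ≡ 1 (mod 4).
    So t ≡ 1 (mod 4).
    Then x = 4 + 5·1 = 9, valid modulo lcm(5, 4) = 20: x ≡ 9 (mod 20).
  Combine with x ≡ 6 (mod 7); new modulus lcm = 140.
    Write x = 9 + 20·t and substitute into x ≡ 6 (mod 7): 20·t ≡ 6 − 9 = -3 (mod 7).
    Reduce coefficients mod 7: 6·t ≡ 4 (mod 7).
    The inverse of 6 mod 7 is 6 (since 6·6 = 36 = 5·7 + 1), so t ≡ 6·4 = 24 ≡ 3 (mod 7).
    Then x = 9 + 20·3 = 69, valid modulo lcm(20, 7) = 140: x ≡ 69 (mod 140).
  Combine with x ≡ 4 (mod 19); new modulus lcm = 2660.
    Write x = 69 + 140·t and substitute into x ≡ 4 (mod 19): 140·t ≡ 4 − 69 = -65 (mod 19).
    Reduce coefficients mod 19: 7·t ≡ 11 (mod 19).
    The inverse of 7 mod 19 is 11 (since 7·11 = 77 = 4·19 + 1), so t ≡ 11·11 = 121 ≡ 7 (mod 19).
    Then x = 69 + 140·7 = 1049, valid modulo lcm(140, 19) = 2660: x ≡ 1049 (mod 2660).
  Combine with x ≡ 8 (mod 13); new modulus lcm = 34580.
    Write x = 1049 + 2660·t and substitute into x ≡ 8 (mod 13): 2660·t ≡ 8 − 1049 = -1041 (mod 13).
    Reduce coefficients mod 13: 8·t ≡ 12 (mod 13).
    The inverse of 8 mod 13 is 5 (since 8·5 = 40 = 3·13 + 1), so t ≡ 5·12 = 60 ≡ 8 (mod 13).
    Then x = 1049 + 2660·8 = 22329, valid modulo lcm(2660, 13) = 34580: x ≡ 22329 (mod 34580).
Verify against each original: 22329 mod 5 = 4, 22329 mod 4 = 1, 22329 mod 7 = 6, 22329 mod 19 = 4, 22329 mod 13 = 8.

x ≡ 22329 (mod 34580).


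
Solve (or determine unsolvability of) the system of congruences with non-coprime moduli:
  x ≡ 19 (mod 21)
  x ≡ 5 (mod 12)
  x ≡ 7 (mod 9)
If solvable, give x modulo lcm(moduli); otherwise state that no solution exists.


Moduli 21, 12, 9 are not pairwise coprime, so CRT works modulo lcm(m_i) when all pairwise compatibility conditions hold.
Pairwise compatibility: gcd(m_i, m_j) must divide a_i - a_j for every pair.
Merge one congruence at a time:
  Start: x ≡ 19 (mod 21).
  Combine with x ≡ 5 (mod 12): gcd(21, 12) = 3, and 5 - 19 = -14 is NOT divisible by 3.
    ⇒ system is inconsistent (no integer solution).

No solution (the system is inconsistent).


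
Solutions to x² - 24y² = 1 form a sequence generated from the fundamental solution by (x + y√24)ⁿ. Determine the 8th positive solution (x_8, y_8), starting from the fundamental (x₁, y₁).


Step 1: Find the fundamental solution (x₁, y₁) of x² - 24y² = 1.
  Expand √24 as a continued fraction. a₀ = ⌊√24⌋ = 4; iterate m_{k+1} = d_k·a_k − m_k, d_{k+1} = (24 − m_{k+1}²)/d_k, a_{k+1} = ⌊(a₀ + m_{k+1})/d_{k+1}⌋ (starting m₀ = 0, d₀ = 1), with convergents p_k = a_k·p_{k-1} + p_{k-2}, q_k = a_k·q_{k-1} + q_{k-2} (p₋₁ = 1, q₋₁ = 0):
  k = 0: a₀ = 4; p₀/q₀ = 4/1; p₀² − 24·q₀² = 16 − 24 = -8.
  k = 1: m = 4, d = 8, a = ⌊(4 + 4)/8⌋ = 1; p/q = (1·4 + 1)/(1·1 + 0) = 5/1; p² − 24·q² = 25 − 24 = 1.
  The first convergent with p² − 24·q² = 1 gives the fundamental solution (x₁, y₁) = (5, 1).
Step 2: Apply the recurrence (x_{n+1}, y_{n+1}) = (x₁x_n + 24y₁y_n, x₁y_n + y₁x_n) repeatedly.
  From (x_1, y_1) = (5, 1): x_2 = 5·5 + 24·1·1 = 49; y_2 = 5·1 + 1·5 = 10.
  From (x_2, y_2) = (49, 10): x_3 = 5·49 + 24·1·10 = 485; y_3 = 5·10 + 1·49 = 99.
  From (x_3, y_3) = (485, 99): x_4 = 5·485 + 24·1·99 = 4801; y_4 = 5·99 + 1·485 = 980.
  From (x_4, y_4) = (4801, 980): x_5 = 5·4801 + 24·1·980 = 47525; y_5 = 5·980 + 1·4801 = 9701.
  From (x_5, y_5) = (47525, 9701): x_6 = 5·47525 + 24·1·9701 = 470449; y_6 = 5·9701 + 1·47525 = 96030.
  From (x_6, y_6) = (470449, 96030): x_7 = 5·470449 + 24·1·96030 = 4656965; y_7 = 5·96030 + 1·470449 = 950599.
  From (x_7, y_7) = (4656965, 950599): x_8 = 5·4656965 + 24·1·950599 = 46099201; y_8 = 5·950599 + 1·4656965 = 9409960.
Step 3: Verify x_8² - 24·y_8² = 2125136332838401 - 2125136332838400 = 1 (should be 1). ✓

(x_1, y_1) = (5, 1); (x_8, y_8) = (46099201, 9409960).


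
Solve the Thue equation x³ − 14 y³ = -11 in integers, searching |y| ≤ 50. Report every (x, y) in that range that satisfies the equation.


The equation is x³ - 14y³ = -11. For fixed y, x³ = 14·y³ − 11, so a solution requires the RHS to be a perfect cube.
Strategy: iterate y from -50 to 50, compute RHS = 14·y³ − 11, and check whether it is a (positive or negative) perfect cube.
Check small values of y:
  y = 0: RHS = -11 is not a perfect cube.
  y = 1: RHS = 3 is not a perfect cube.
  y = -1: RHS = -25 is not a perfect cube.
  y = 2: RHS = 101 is not a perfect cube.
  y = -2: RHS = -123 is not a perfect cube.
  y = 3: RHS = 367 is not a perfect cube.
  y = -3: RHS = -389 is not a perfect cube.
Continuing the search up to |y| = 50 finds no solutions either.
No (x, y) in the scanned range satisfies the equation.

No integer solutions with |y| ≤ 50.


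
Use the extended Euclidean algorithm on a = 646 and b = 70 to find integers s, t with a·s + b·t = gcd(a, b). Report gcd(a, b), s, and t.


Euclidean algorithm on (646, 70) — divide until remainder is 0:
  646 = 9 · 70 + 16
  70 = 4 · 16 + 6
  16 = 2 · 6 + 4
  6 = 1 · 4 + 2
  4 = 2 · 2 + 0
gcd(646, 70) = 2.
Track Bezout coefficients alongside the remainders: start with r₀ = 646 = a·1 + b·0 (s = 1, t = 0) and r₁ = 70 = a·0 + b·1 (s = 0, t = 1); each new remainder r_{k+1} = r_{k-1} − q_k·r_k inherits s_{k+1} = s_{k-1} − q_k·s_k, t_{k+1} = t_{k-1} − q_k·t_k, so r_k = a·s_k + b·t_k at every step:
  q = 9: r = 16, s = 1 − 9·0 = 1, t = 0 − 9·1 = -9  (check: 646·1 + 70·(-9) = 16)
  q = 4: r = 6, s = 0 − 4·1 = -4, t = 1 − 4·(-9) = 37  (check: 646·(-4) + 70·37 = 6)
  q = 2: r = 4, s = 1 − 2·(-4) = 9, t = -9 − 2·37 = -83  (check: 646·9 + 70·(-83) = 4)
  q = 1: r = 2, s = -4 − 1·9 = -13, t = 37 − 1·(-83) = 120  (check: 646·(-13) + 70·120 = 2)
The row with r = 2 (the gcd) gives the Bezout coefficients s = -13, t = 120.
Result: 646 · (-13) + 70 · (120) = 2.

gcd(646, 70) = 2; s = -13, t = 120 (check: 646·(-13) + 70·120 = 2).


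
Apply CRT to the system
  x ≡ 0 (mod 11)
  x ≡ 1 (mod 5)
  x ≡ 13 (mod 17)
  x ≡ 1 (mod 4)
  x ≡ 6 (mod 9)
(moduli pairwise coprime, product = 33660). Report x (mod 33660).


Product of moduli M = 11 · 5 · 17 · 4 · 9 = 33660.
Merge one congruence at a time:
  Start: x ≡ 0 (mod 11).
  Combine with x ≡ 1 (mod 5); new modulus lcm = 55.
    Write x = 0 + 11·t and substitute into x ≡ 1 (mod 5): 11·t ≡ 1 − 0 = 1 (mod 5).
    Reduce coefficients mod 5: 1·t ≡ 1 (mod 5).
    So t ≡ 1 (mod 5).
    Then x = 0 + 11·1 = 11, valid modulo lcm(11, 5) = 55: x ≡ 11 (mod 55).
  Combine with x ≡ 13 (mod 17); new modulus lcm = 935.
    Write x = 11 + 55·t and substitute into x ≡ 13 (mod 17): 55·t ≡ 13 − 11 = 2 (mod 17).
    Reduce coefficients mod 17: 4·t ≡ 2 (mod 17).
    The inverse of 4 mod 17 is 13 (since 4·13 = 52 = 3·17 + 1), so t ≡ 13·2 = 26 ≡ 9 (mod 17).
    Then x = 11 + 55·9 = 506, valid modulo lcm(55, 17) = 935: x ≡ 506 (mod 935).
  Combine with x ≡ 1 (mod 4); new modulus lcm = 3740.
    Write x = 506 + 935·t and substitute into x ≡ 1 (mod 4): 935·t ≡ 1 − 506 = -505 (mod 4).
    Reduce coefficients mod 4: 3·t ≡ 3 (mod 4).
    The inverse of 3 mod 4 is 3 (since 3·3 = 9 = 2·4 + 1), so t ≡ 3·3 = 9 ≡ 1 (mod 4).
    Then x = 506 + 935·1 = 1441, valid modulo lcm(935, 4) = 3740: x ≡ 1441 (mod 3740).
  Combine with x ≡ 6 (mod 9); new modulus lcm = 33660.
    Write x = 1441 + 3740·t and substitute into x ≡ 6 (mod 9): 3740·t ≡ 6 − 1441 = -1435 (mod 9).
    Reduce coefficients mod 9: 5·t ≡ 5 (mod 9).
    The inverse of 5 mod 9 is 2 (since 5·2 = 10 = 1·9 + 1), so t ≡ 2·5 = 10 ≡ 1 (mod 9).
    Then x = 1441 + 3740·1 = 5181, valid modulo lcm(3740, 9) = 33660: x ≡ 5181 (mod 33660).
Verify against each original: 5181 mod 11 = 0, 5181 mod 5 = 1, 5181 mod 17 = 13, 5181 mod 4 = 1, 5181 mod 9 = 6.

x ≡ 5181 (mod 33660).


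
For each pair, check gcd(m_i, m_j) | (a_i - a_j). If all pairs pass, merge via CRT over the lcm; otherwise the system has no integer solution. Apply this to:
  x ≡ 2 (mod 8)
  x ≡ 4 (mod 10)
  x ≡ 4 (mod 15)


Moduli 8, 10, 15 are not pairwise coprime, so CRT works modulo lcm(m_i) when all pairwise compatibility conditions hold.
Pairwise compatibility: gcd(m_i, m_j) must divide a_i - a_j for every pair.
Merge one congruence at a time:
  Start: x ≡ 2 (mod 8).
  Combine with x ≡ 4 (mod 10): gcd(8, 10) = 2; 4 - 2 = 2, which IS divisible by 2, so compatible.
    Write x = 2 + 8·t and substitute into x ≡ 4 (mod 10): 8·t ≡ 4 − 2 = 2 (mod 10).
    Divide the congruence (and modulus) by g = 2: 4·t ≡ 1 (mod 5).
    The inverse of 4 mod 5 is 4 (since 4·4 = 16 = 3·5 + 1), so t ≡ 4·1 = 4 ≡ 4 (mod 5).
    Then x = 2 + 8·4 = 34, valid modulo lcm(8, 10) = 40: x ≡ 34 (mod 40).
  Combine with x ≡ 4 (mod 15): gcd(40, 15) = 5; 4 - 34 = -30, which IS divisible by 5, so compatible.
    Write x = 34 + 40·t and substitute into x ≡ 4 (mod 15): 40·t ≡ 4 − 34 = -30 (mod 15).
    Divide the congruence (and modulus) by g = 5: 8·t ≡ -6 (mod 3).
    Reduce coefficients mod 3: 2·t ≡ 0 (mod 3).
    The inverse of 2 mod 3 is 2 (since 2·2 = 4 = 1·3 + 1), so t ≡ 2·0 = 0 ≡ 0 (mod 3).
    Then x = 34 + 40·0 = 34, valid modulo lcm(40, 15) = 120: x ≡ 34 (mod 120).
Verify: 34 mod 8 = 2, 34 mod 10 = 4, 34 mod 15 = 4.

x ≡ 34 (mod 120).


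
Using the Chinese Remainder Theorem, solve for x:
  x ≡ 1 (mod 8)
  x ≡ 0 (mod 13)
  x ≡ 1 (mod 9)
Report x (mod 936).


Moduli 8, 13, 9 are pairwise coprime; by CRT there is a unique solution modulo M = 8 · 13 · 9 = 936.
Solve pairwise, accumulating the modulus:
  Start with x ≡ 1 (mod 8).
  Combine with x ≡ 0 (mod 13): since gcd(8, 13) = 1, we get a unique residue mod 104.
    Write x = 1 + 8·t and substitute into x ≡ 0 (mod 13): 8·t ≡ 0 − 1 = -1 (mod 13).
    Reduce coefficients mod 13: 8·t ≡ 12 (mod 13).
    The inverse of 8 mod 13 is 5 (since 8·5 = 40 = 3·13 + 1), so t ≡ 5·12 = 60 ≡ 8 (mod 13).
    Then x = 1 + 8·8 = 65, valid modulo lcm(8, 13) = 104: x ≡ 65 (mod 104).
  Combine with x ≡ 1 (mod 9): since gcd(104, 9) = 1, we get a unique residue mod 936.
    Write x = 65 + 104·t and substitute into x ≡ 1 (mod 9): 104·t ≡ 1 − 65 = -64 (mod 9).
    Reduce coefficients mod 9: 5·t ≡ 8 (mod 9).
    The inverse of 5 mod 9 is 2 (since 5·2 = 10 = 1·9 + 1), so t ≡ 2·8 = 16 ≡ 7 (mod 9).
    Then x = 65 + 104·7 = 793, valid modulo lcm(104, 9) = 936: x ≡ 793 (mod 936).
Verify: 793 mod 8 = 1 ✓, 793 mod 13 = 0 ✓, 793 mod 9 = 1 ✓.

x ≡ 793 (mod 936).


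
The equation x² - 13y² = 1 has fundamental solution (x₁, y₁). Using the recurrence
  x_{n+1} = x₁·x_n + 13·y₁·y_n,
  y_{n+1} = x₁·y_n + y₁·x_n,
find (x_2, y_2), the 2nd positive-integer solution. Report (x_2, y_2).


Step 1: Find the fundamental solution (x₁, y₁) of x² - 13y² = 1.
  Expand √13 as a continued fraction. a₀ = ⌊√13⌋ = 3; iterate m_{k+1} = d_k·a_k − m_k, d_{k+1} = (13 − m_{k+1}²)/d_k, a_{k+1} = ⌊(a₀ + m_{k+1})/d_{k+1}⌋ (starting m₀ = 0, d₀ = 1), with convergents p_k = a_k·p_{k-1} + p_{k-2}, q_k = a_k·q_{k-1} + q_{k-2} (p₋₁ = 1, q₋₁ = 0):
  k = 0: a₀ = 3; p₀/q₀ = 3/1; p₀² − 13·q₀² = 9 − 13 = -4.
  k = 1: m = 3, d = 4, a = ⌊(3 + 3)/4⌋ = 1; p/q = (1·3 + 1)/(1·1 + 0) = 4/1; p² − 13·q² = 16 − 13 = 3.
  k = 2: m = 1, d = 3, a = ⌊(3 + 1)/3⌋ = 1; p/q = (1·4 + 3)/(1·1 + 1) = 7/2; p² − 13·q² = 49 − 52 = -3.
  k = 3: m = 2, d = 3, a = ⌊(3 + 2)/3⌋ = 1; p/q = (1·7 + 4)/(1·2 + 1) = 11/3; p² − 13·q² = 121 − 117 = 4.
  k = 4: m = 1, d = 4, a = ⌊(3 + 1)/4⌋ = 1; p/q = (1·11 + 7)/(1·3 + 2) = 18/5; p² − 13·q² = 324 − 325 = -1.
  k = 5: m = 3, d = 1, a = ⌊(3 + 3)/1⌋ = 6; p/q = (6·18 + 11)/(6·5 + 3) = 119/33; p² − 13·q² = 14161 − 14157 = 4.
  k = 6: m = 3, d = 4, a = ⌊(3 + 3)/4⌋ = 1; p/q = (1·119 + 18)/(1·33 + 5) = 137/38; p² − 13·q² = 18769 − 18772 = -3.
  k = 7: m = 1, d = 3, a = ⌊(3 + 1)/3⌋ = 1; p/q = (1·137 + 119)/(1·38 + 33) = 256/71; p² − 13·q² = 65536 − 65533 = 3.
  k = 8: m = 2, d = 3, a = ⌊(3 + 2)/3⌋ = 1; p/q = (1·256 + 137)/(1·71 + 38) = 393/109; p² − 13·q² = 154449 − 154453 = -4.
  k = 9: m = 1, d = 4, a = ⌊(3 + 1)/4⌋ = 1; p/q = (1·393 + 256)/(1·109 + 71) = 649/180; p² − 13·q² = 421201 − 421200 = 1.
  The first convergent with p² − 13·q² = 1 gives the fundamental solution (x₁, y₁) = (649, 180).
Step 2: Apply the recurrence (x_{n+1}, y_{n+1}) = (x₁x_n + 13y₁y_n, x₁y_n + y₁x_n) repeatedly.
  From (x_1, y_1) = (649, 180): x_2 = 649·649 + 13·180·180 = 842401; y_2 = 649·180 + 180·649 = 233640.
Step 3: Verify x_2² - 13·y_2² = 709639444801 - 709639444800 = 1 (should be 1). ✓

(x_1, y_1) = (649, 180); (x_2, y_2) = (842401, 233640).
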